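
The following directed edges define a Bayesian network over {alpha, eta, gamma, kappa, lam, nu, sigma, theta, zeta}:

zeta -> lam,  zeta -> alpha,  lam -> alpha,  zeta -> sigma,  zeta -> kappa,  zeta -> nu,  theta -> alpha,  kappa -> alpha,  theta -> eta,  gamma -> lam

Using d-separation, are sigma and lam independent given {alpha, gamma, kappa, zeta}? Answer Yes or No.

We examine all 3 paths between sigma and lam:
Path 1: sigma ← zeta → alpha ← lam
  zeta is a fork here and zeta is conditioned on, so the path is blocked at zeta.
Path 2: sigma ← zeta → kappa → alpha ← lam
  zeta is a fork here and zeta is conditioned on, so the path is blocked at zeta.
Path 3: sigma ← zeta → lam
  zeta is a fork here and zeta is conditioned on, so the path is blocked at zeta.
Every path is blocked, so sigma and lam are d-separated given {alpha, gamma, kappa, zeta}.

Yes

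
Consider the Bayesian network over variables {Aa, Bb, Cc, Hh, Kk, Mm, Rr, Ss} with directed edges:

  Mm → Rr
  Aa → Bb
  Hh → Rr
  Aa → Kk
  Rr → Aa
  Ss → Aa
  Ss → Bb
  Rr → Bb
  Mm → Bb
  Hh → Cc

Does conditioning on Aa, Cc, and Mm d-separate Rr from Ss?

No

There are 6 undirected paths between Rr and Ss; checking each against the conditioning set {Aa, Cc, Mm}:
  1. Rr → Aa ← Ss — Aa:collider[open] ⇒ active
  2. Rr → Aa → Bb ← Ss — Aa:chain[blocks]; Bb:collider[blocks] ⇒ blocked
  3. Rr ← Mm → Bb ← Aa ← Ss — Mm:fork[blocks]; Bb:collider[blocks]; Aa:chain[blocks] ⇒ blocked
  4. Rr ← Mm → Bb ← Ss — Mm:fork[blocks]; Bb:collider[blocks] ⇒ blocked
  5. Rr → Bb ← Aa ← Ss — Bb:collider[blocks]; Aa:chain[blocks] ⇒ blocked
  6. Rr → Bb ← Ss — Bb:collider[blocks] ⇒ blocked
Since the path Rr → Aa ← Ss is active, Rr and Ss are not d-separated given {Aa, Cc, Mm}.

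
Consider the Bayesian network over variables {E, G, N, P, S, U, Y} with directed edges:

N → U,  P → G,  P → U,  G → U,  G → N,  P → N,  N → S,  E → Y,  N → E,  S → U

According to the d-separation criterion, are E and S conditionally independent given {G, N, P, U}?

Yes — E and S are d-separated given {G, N, P, U}.

There are 6 undirected paths between E and S; checking each against the conditioning set {G, N, P, U}:
  1. E ← N ← G → U ← S — N:chain[blocks]; G:fork[blocks]; U:collider[open] ⇒ blocked
  2. E ← N ← G ← P → U ← S — N:chain[blocks]; G:chain[blocks]; P:fork[blocks]; U:collider[open] ⇒ blocked
  3. E ← N → U ← S — N:fork[blocks]; U:collider[open] ⇒ blocked
  4. E ← N ← P → G → U ← S — N:chain[blocks]; P:fork[blocks]; G:chain[blocks]; U:collider[open] ⇒ blocked
  5. E ← N ← P → U ← S — N:chain[blocks]; P:fork[blocks]; U:collider[open] ⇒ blocked
  6. E ← N → S — N:fork[blocks] ⇒ blocked
All paths are blocked; E ⊥ S | {G, N, P, U} holds.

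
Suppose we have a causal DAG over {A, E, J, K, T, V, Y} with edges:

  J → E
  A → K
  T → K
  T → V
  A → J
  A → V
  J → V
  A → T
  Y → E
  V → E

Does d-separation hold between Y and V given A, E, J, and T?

No

Enumerating the 5 paths from Y to V and testing each for blocking by {A, E, J, T}:
Path 1: Y → E ← V
  E is a collider and E is conditioned on, which opens it — no node blocks this path, so it is active.
Path 2: Y → E ← J → V
  J is a fork here and J is conditioned on, so the path is blocked at J.
Path 3: Y → E ← J ← A → V
  J is a chain here and J is conditioned on, so the path is blocked at J.
Path 4: Y → E ← J ← A → K ← T → V
  J is a chain here and J is conditioned on, so the path is blocked at J.
Path 5: Y → E ← J ← A → T → V
  J is a chain here and J is conditioned on, so the path is blocked at J.
Because an active path exists, Y and V are not d-separated.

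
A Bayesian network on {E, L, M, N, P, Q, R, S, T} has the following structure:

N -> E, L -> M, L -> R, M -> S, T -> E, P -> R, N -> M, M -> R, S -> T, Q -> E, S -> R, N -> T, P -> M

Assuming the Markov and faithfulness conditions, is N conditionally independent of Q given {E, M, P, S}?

No

6 paths connect N and Q; each must be blocked for d-separation to hold:
Path 1: N → M → S → T → E ← Q
  M is a chain here and M is conditioned on, so the path is blocked at M.
Path 2: N → M ← P → R ← S → T → E ← Q
  P is a fork here and P is conditioned on, so the path is blocked at P.
Path 3: N → M → R ← S → T → E ← Q
  M is a chain here and M is conditioned on, so the path is blocked at M.
Path 4: N → M ← L → R ← S → T → E ← Q
  R is a collider here and neither R nor any of its descendants is conditioned on, so the collider stays closed — the path is blocked at R.
Path 5: N → E ← Q
  E is a collider and E is conditioned on, which opens it — no node blocks this path, so it is active.
Path 6: N → T → E ← Q
  T is a chain and T is not conditioned on; E is a collider and E is conditioned on, which opens it — no node blocks this path, so it is active.
At least one path is unblocked, so d-separation fails.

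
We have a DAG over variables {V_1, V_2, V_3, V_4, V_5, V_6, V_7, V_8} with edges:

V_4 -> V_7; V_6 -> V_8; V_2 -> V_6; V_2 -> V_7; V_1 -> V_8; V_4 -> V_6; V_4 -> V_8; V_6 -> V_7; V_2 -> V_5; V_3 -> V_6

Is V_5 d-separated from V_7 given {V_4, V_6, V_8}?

No

Enumerating the 4 paths from V_5 to V_7 and testing each for blocking by {V_4, V_6, V_8}:
Path 1: V_5 ← V_2 → V_6 ← V_4 → V_7
  V_4 is a fork here and V_4 is conditioned on, so the path is blocked at V_4.
Path 2: V_5 ← V_2 → V_6 → V_7
  V_6 is a chain here and V_6 is conditioned on, so the path is blocked at V_6.
Path 3: V_5 ← V_2 → V_6 → V_8 ← V_4 → V_7
  V_6 is a chain here and V_6 is conditioned on, so the path is blocked at V_6.
Path 4: V_5 ← V_2 → V_7
  V_2 is a fork and V_2 is not conditioned on — no node blocks this path, so it is active.
Because an active path exists, V_5 and V_7 are not d-separated.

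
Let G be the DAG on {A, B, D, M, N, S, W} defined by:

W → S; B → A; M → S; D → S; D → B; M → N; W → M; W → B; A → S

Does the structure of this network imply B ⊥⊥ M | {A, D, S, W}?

Enumerating the 6 paths from B to M and testing each for blocking by {A, D, S, W}:
Path 1: B → A → S ← W → M
  A is a chain here and A is conditioned on, so the path is blocked at A.
Path 2: B → A → S ← M
  A is a chain here and A is conditioned on, so the path is blocked at A.
Path 3: B ← W → S ← M
  W is a fork here and W is conditioned on, so the path is blocked at W.
Path 4: B ← W → M
  W is a fork here and W is conditioned on, so the path is blocked at W.
Path 5: B ← D → S ← W → M
  D is a fork here and D is conditioned on, so the path is blocked at D.
Path 6: B ← D → S ← M
  D is a fork here and D is conditioned on, so the path is blocked at D.
Since every path is blocked, d-separation holds.

Yes — B and M are d-separated given {A, D, S, W}.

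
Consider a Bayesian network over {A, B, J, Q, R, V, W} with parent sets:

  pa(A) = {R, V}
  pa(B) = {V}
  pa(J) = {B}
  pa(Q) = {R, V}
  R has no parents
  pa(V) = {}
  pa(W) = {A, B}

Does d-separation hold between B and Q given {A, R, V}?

Yes — B and Q are d-separated given {A, R, V}.

Enumerating the 4 paths from B to Q and testing each for blocking by {A, R, V}:
  1. B ← V → Q — V:fork[blocks] ⇒ blocked
  2. B ← V → A ← R → Q — V:fork[blocks]; A:collider[open]; R:fork[blocks] ⇒ blocked
  3. B → W ← A ← V → Q — W:collider[blocks]; A:chain[blocks]; V:fork[blocks] ⇒ blocked
  4. B → W ← A ← R → Q — W:collider[blocks]; A:chain[blocks]; R:fork[blocks] ⇒ blocked
Since every path is blocked, d-separation holds.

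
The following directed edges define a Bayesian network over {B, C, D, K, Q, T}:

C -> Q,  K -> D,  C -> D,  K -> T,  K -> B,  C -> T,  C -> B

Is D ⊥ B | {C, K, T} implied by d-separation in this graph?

4 paths connect D and B; each must be blocked for d-separation to hold:
  1. D ← K → B — K:fork[blocks] ⇒ blocked
  2. D ← K → T ← C → B — K:fork[blocks]; T:collider[open]; C:fork[blocks] ⇒ blocked
  3. D ← C → B — C:fork[blocks] ⇒ blocked
  4. D ← C → T ← K → B — C:fork[blocks]; T:collider[open]; K:fork[blocks] ⇒ blocked
Since every path is blocked, d-separation holds.

Yes — D and B are d-separated given {C, K, T}.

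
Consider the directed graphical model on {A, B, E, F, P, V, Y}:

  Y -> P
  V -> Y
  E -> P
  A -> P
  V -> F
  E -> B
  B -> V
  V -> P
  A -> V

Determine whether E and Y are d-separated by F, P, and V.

6 paths connect E and Y; each must be blocked for d-separation to hold:
  1. E → B → V ← A → P ← Y — B:chain[open]; V:collider[open]; A:fork[open]; P:collider[open] ⇒ active
  2. E → B → V → P ← Y — B:chain[open]; V:chain[blocks]; P:collider[open] ⇒ blocked
  3. E → B → V → Y — B:chain[open]; V:chain[blocks] ⇒ blocked
  4. E → P ← A → V → Y — P:collider[open]; A:fork[open]; V:chain[blocks] ⇒ blocked
  5. E → P ← Y — P:collider[open] ⇒ active
  6. E → P ← V → Y — P:collider[open]; V:fork[blocks] ⇒ blocked
Because an active path exists, E and Y are not d-separated.

No — E and Y are not d-separated given {F, P, V}.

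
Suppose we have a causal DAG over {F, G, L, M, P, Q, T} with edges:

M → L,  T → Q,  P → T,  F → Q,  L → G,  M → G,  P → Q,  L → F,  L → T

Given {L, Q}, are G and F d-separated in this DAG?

Yes

6 paths connect G and F; each must be blocked for d-separation to hold:
  1. G ← L → F — L:fork[blocks] ⇒ blocked
  2. G ← L → T → Q ← F — L:fork[blocks]; T:chain[open]; Q:collider[open] ⇒ blocked
  3. G ← L → T ← P → Q ← F — L:fork[blocks]; T:collider[open]; P:fork[open]; Q:collider[open] ⇒ blocked
  4. G ← M → L → F — M:fork[open]; L:chain[blocks] ⇒ blocked
  5. G ← M → L → T → Q ← F — M:fork[open]; L:chain[blocks]; T:chain[open]; Q:collider[open] ⇒ blocked
  6. G ← M → L → T ← P → Q ← F — M:fork[open]; L:chain[blocks]; T:collider[open]; P:fork[open]; Q:collider[open] ⇒ blocked
All paths are blocked; G ⊥ F | {L, Q} holds.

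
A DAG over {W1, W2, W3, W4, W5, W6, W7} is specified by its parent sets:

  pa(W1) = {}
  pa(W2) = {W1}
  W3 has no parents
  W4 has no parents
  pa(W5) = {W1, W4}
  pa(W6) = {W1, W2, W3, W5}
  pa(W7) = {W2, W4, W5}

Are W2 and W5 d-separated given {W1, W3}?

There are 6 undirected paths between W2 and W5; checking each against the conditioning set {W1, W3}:
  1. W2 ← W1 → W5 — W1:fork[blocks] ⇒ blocked
  2. W2 ← W1 → W6 ← W5 — W1:fork[blocks]; W6:collider[blocks] ⇒ blocked
  3. W2 → W7 ← W5 — W7:collider[blocks] ⇒ blocked
  4. W2 → W7 ← W4 → W5 — W7:collider[blocks]; W4:fork[open] ⇒ blocked
  5. W2 → W6 ← W5 — W6:collider[blocks] ⇒ blocked
  6. W2 → W6 ← W1 → W5 — W6:collider[blocks]; W1:fork[blocks] ⇒ blocked
Every path is blocked, so W2 and W5 are d-separated given {W1, W3}.

Yes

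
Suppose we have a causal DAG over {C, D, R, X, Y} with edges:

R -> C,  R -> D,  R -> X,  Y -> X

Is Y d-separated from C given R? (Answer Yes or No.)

There is one path between Y and C:
Path 1: Y → X ← R → C
  X is a collider here and neither X nor any of its descendants is conditioned on, so the collider stays closed — the path is blocked at X.
All paths are blocked; Y ⊥ C | {R} holds.

Yes — Y and C are d-separated given {R}.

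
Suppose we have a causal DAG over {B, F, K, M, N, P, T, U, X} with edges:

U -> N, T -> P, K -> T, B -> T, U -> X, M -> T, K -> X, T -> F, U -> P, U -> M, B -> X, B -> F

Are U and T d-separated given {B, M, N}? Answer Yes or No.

We examine all 5 paths between U and T:
Path 1: U → P ← T
  P is a collider here and neither P nor any of its descendants is conditioned on, so the collider stays closed — the path is blocked at P.
Path 2: U → M → T
  M is a chain here and M is conditioned on, so the path is blocked at M.
Path 3: U → X ← B → F ← T
  X is a collider here and neither X nor any of its descendants is conditioned on, so the collider stays closed — the path is blocked at X.
Path 4: U → X ← B → T
  X is a collider here and neither X nor any of its descendants is conditioned on, so the collider stays closed — the path is blocked at X.
Path 5: U → X ← K → T
  X is a collider here and neither X nor any of its descendants is conditioned on, so the collider stays closed — the path is blocked at X.
Since every path is blocked, d-separation holds.

Yes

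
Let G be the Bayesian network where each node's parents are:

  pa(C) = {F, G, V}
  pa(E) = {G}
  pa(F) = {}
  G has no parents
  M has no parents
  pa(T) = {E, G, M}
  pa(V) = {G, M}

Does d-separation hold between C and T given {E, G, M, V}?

We examine all 6 paths between C and T:
  1. C ← V ← M → T — V:chain[blocks]; M:fork[blocks] ⇒ blocked
  2. C ← V ← G → T — V:chain[blocks]; G:fork[blocks] ⇒ blocked
  3. C ← V ← G → E → T — V:chain[blocks]; G:fork[blocks]; E:chain[blocks] ⇒ blocked
  4. C ← G → V ← M → T — G:fork[blocks]; V:collider[open]; M:fork[blocks] ⇒ blocked
  5. C ← G → T — G:fork[blocks] ⇒ blocked
  6. C ← G → E → T — G:fork[blocks]; E:chain[blocks] ⇒ blocked
Every path is blocked, so C and T are d-separated given {E, G, M, V}.

Yes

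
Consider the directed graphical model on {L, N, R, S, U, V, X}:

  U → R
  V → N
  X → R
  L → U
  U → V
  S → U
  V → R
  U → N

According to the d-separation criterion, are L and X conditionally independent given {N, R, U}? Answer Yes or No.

Yes — L and X are d-separated given {N, R, U}.

Enumerating the 3 paths from L to X and testing each for blocking by {N, R, U}:
  1. L → U → N ← V → R ← X — U:chain[blocks]; N:collider[open]; V:fork[open]; R:collider[open] ⇒ blocked
  2. L → U → R ← X — U:chain[blocks]; R:collider[open] ⇒ blocked
  3. L → U → V → R ← X — U:chain[blocks]; V:chain[open]; R:collider[open] ⇒ blocked
Every path is blocked, so L and X are d-separated given {N, R, U}.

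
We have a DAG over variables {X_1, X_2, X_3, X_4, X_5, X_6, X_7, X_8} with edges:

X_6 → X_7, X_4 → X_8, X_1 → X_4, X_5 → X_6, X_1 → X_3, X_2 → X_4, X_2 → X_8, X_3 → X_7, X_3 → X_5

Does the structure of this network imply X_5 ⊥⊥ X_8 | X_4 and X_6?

No

4 paths connect X_5 and X_8; each must be blocked for d-separation to hold:
  1. X_5 → X_6 → X_7 ← X_3 ← X_1 → X_4 ← X_2 → X_8 — X_6:chain[blocks]; X_7:collider[blocks]; X_3:chain[open]; X_1:fork[open]; X_4:collider[open]; X_2:fork[open] ⇒ blocked
  2. X_5 → X_6 → X_7 ← X_3 ← X_1 → X_4 → X_8 — X_6:chain[blocks]; X_7:collider[blocks]; X_3:chain[open]; X_1:fork[open]; X_4:chain[blocks] ⇒ blocked
  3. X_5 ← X_3 ← X_1 → X_4 ← X_2 → X_8 — X_3:chain[open]; X_1:fork[open]; X_4:collider[open]; X_2:fork[open] ⇒ active
  4. X_5 ← X_3 ← X_1 → X_4 → X_8 — X_3:chain[open]; X_1:fork[open]; X_4:chain[blocks] ⇒ blocked
Since the path X_5 ← X_3 ← X_1 → X_4 ← X_2 → X_8 is active, X_5 and X_8 are not d-separated given {X_4, X_6}.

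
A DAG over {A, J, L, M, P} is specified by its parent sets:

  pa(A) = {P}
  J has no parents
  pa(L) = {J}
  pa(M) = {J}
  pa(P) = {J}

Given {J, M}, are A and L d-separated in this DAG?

Yes — A and L are d-separated given {J, M}.

The only undirected path from A to L is:
Path 1: A ← P ← J → L
  J is a fork here and J is conditioned on, so the path is blocked at J.
Every path is blocked, so A and L are d-separated given {J, M}.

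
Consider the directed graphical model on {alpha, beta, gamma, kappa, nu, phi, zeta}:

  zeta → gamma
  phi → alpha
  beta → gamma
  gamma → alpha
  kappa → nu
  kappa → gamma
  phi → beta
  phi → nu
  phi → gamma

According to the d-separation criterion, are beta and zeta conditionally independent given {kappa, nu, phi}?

Yes

4 paths connect beta and zeta; each must be blocked for d-separation to hold:
Path 1: beta → gamma ← zeta
  gamma is a collider here and neither gamma nor any of its descendants is conditioned on, so the collider stays closed — the path is blocked at gamma.
Path 2: beta ← phi → gamma ← zeta
  phi is a fork here and phi is conditioned on, so the path is blocked at phi.
Path 3: beta ← phi → nu ← kappa → gamma ← zeta
  phi is a fork here and phi is conditioned on, so the path is blocked at phi.
Path 4: beta ← phi → alpha ← gamma ← zeta
  phi is a fork here and phi is conditioned on, so the path is blocked at phi.
Since every path is blocked, d-separation holds.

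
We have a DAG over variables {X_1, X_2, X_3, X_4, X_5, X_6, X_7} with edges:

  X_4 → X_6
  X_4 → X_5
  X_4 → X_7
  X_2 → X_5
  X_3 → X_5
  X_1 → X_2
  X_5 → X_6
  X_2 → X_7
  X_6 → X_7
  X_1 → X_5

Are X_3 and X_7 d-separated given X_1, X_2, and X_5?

No — X_3 and X_7 are not d-separated given {X_1, X_2, X_5}.

There are 6 undirected paths between X_3 and X_7; checking each against the conditioning set {X_1, X_2, X_5}:
Path 1: X_3 → X_5 ← X_1 → X_2 → X_7
  X_1 is a fork here and X_1 is conditioned on, so the path is blocked at X_1.
Path 2: X_3 → X_5 ← X_4 → X_7
  X_5 is a collider and X_5 is conditioned on, which opens it; X_4 is a fork and X_4 is not conditioned on — no node blocks this path, so it is active.
Path 3: X_3 → X_5 ← X_4 → X_6 → X_7
  X_5 is a collider and X_5 is conditioned on, which opens it; X_4 is a fork and X_4 is not conditioned on; X_6 is a chain and X_6 is not conditioned on — no node blocks this path, so it is active.
Path 4: X_3 → X_5 ← X_2 → X_7
  X_2 is a fork here and X_2 is conditioned on, so the path is blocked at X_2.
Path 5: X_3 → X_5 → X_6 → X_7
  X_5 is a chain here and X_5 is conditioned on, so the path is blocked at X_5.
Path 6: X_3 → X_5 → X_6 ← X_4 → X_7
  X_5 is a chain here and X_5 is conditioned on, so the path is blocked at X_5.
At least one path is unblocked, so d-separation fails.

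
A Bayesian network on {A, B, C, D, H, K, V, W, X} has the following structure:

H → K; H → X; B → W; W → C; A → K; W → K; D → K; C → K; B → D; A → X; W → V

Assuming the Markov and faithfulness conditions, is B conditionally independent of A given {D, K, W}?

There are 6 undirected paths between B and A; checking each against the conditioning set {D, K, W}:
Path 1: B → W → K ← H → X ← A
  W is a chain here and W is conditioned on, so the path is blocked at W.
Path 2: B → W → K ← A
  W is a chain here and W is conditioned on, so the path is blocked at W.
Path 3: B → W → C → K ← H → X ← A
  W is a chain here and W is conditioned on, so the path is blocked at W.
Path 4: B → W → C → K ← A
  W is a chain here and W is conditioned on, so the path is blocked at W.
Path 5: B → D → K ← H → X ← A
  D is a chain here and D is conditioned on, so the path is blocked at D.
Path 6: B → D → K ← A
  D is a chain here and D is conditioned on, so the path is blocked at D.
Every path is blocked, so B and A are d-separated given {D, K, W}.

Yes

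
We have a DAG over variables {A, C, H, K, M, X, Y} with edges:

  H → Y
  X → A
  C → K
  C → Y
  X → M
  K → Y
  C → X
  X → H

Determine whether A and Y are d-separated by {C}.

There are 3 undirected paths between A and Y; checking each against the conditioning set {C}:
Path 1: A ← X ← C → K → Y
  C is a fork here and C is conditioned on, so the path is blocked at C.
Path 2: A ← X ← C → Y
  C is a fork here and C is conditioned on, so the path is blocked at C.
Path 3: A ← X → H → Y
  X is a fork and X is not conditioned on; H is a chain and H is not conditioned on — no node blocks this path, so it is active.
Since the path A ← X → H → Y is active, A and Y are not d-separated given {C}.

No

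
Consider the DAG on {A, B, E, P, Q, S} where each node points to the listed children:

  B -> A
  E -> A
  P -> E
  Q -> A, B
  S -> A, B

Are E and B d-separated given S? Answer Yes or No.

Yes

There are 3 undirected paths between E and B; checking each against the conditioning set {S}:
Path 1: E → A ← B
  A is a collider here and neither A nor any of its descendants is conditioned on, so the collider stays closed — the path is blocked at A.
Path 2: E → A ← Q → B
  A is a collider here and neither A nor any of its descendants is conditioned on, so the collider stays closed — the path is blocked at A.
Path 3: E → A ← S → B
  A is a collider here and neither A nor any of its descendants is conditioned on, so the collider stays closed — the path is blocked at A.
Every path is blocked, so E and B are d-separated given {S}.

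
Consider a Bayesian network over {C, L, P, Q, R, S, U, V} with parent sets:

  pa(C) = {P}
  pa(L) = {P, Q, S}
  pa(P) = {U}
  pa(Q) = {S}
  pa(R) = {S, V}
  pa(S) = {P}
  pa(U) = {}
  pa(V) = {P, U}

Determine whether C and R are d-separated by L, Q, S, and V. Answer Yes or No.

Yes

There are 5 undirected paths between C and R; checking each against the conditioning set {L, Q, S, V}:
Path 1: C ← P → V → R
  V is a chain here and V is conditioned on, so the path is blocked at V.
Path 2: C ← P ← U → V → R
  V is a chain here and V is conditioned on, so the path is blocked at V.
Path 3: C ← P → L ← Q ← S → R
  Q is a chain here and Q is conditioned on, so the path is blocked at Q.
Path 4: C ← P → L ← S → R
  S is a fork here and S is conditioned on, so the path is blocked at S.
Path 5: C ← P → S → R
  S is a chain here and S is conditioned on, so the path is blocked at S.
Every path is blocked, so C and R are d-separated given {L, Q, S, V}.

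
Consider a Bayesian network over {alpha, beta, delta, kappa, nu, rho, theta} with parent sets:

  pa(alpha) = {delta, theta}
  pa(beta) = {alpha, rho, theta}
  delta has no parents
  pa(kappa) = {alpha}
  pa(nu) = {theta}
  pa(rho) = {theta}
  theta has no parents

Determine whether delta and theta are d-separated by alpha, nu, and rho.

We examine all 3 paths between delta and theta:
  1. delta → alpha → beta ← rho ← theta — alpha:chain[blocks]; beta:collider[blocks]; rho:chain[blocks] ⇒ blocked
  2. delta → alpha → beta ← theta — alpha:chain[blocks]; beta:collider[blocks] ⇒ blocked
  3. delta → alpha ← theta — alpha:collider[open] ⇒ active
At least one path is unblocked, so d-separation fails.

No — delta and theta are not d-separated given {alpha, nu, rho}.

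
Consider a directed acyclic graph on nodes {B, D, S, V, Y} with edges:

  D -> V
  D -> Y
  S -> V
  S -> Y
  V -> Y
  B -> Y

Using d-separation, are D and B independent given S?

3 paths connect D and B; each must be blocked for d-separation to hold:
Path 1: D → V ← S → Y ← B
  V is a collider here and neither V nor any of its descendants is conditioned on, so the collider stays closed — the path is blocked at V.
Path 2: D → V → Y ← B
  Y is a collider here and neither Y nor any of its descendants is conditioned on, so the collider stays closed — the path is blocked at Y.
Path 3: D → Y ← B
  Y is a collider here and neither Y nor any of its descendants is conditioned on, so the collider stays closed — the path is blocked at Y.
Every path is blocked, so D and B are d-separated given {S}.

Yes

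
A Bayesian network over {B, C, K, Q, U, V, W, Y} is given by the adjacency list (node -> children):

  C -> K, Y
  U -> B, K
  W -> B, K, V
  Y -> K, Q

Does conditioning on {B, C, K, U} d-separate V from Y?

No

There are 4 undirected paths between V and Y; checking each against the conditioning set {B, C, K, U}:
Path 1: V ← W → B ← U → K ← Y
  U is a fork here and U is conditioned on, so the path is blocked at U.
Path 2: V ← W → B ← U → K ← C → Y
  U is a fork here and U is conditioned on, so the path is blocked at U.
Path 3: V ← W → K ← Y
  W is a fork and W is not conditioned on; K is a collider and K is conditioned on, which opens it — no node blocks this path, so it is active.
Path 4: V ← W → K ← C → Y
  C is a fork here and C is conditioned on, so the path is blocked at C.
At least one path is unblocked, so d-separation fails.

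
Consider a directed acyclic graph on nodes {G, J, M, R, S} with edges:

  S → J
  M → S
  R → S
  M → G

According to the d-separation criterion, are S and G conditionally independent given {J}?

Only one path connects S and G:
  1. S ← M → G — M:fork[open] ⇒ active
Since the path S ← M → G is active, S and G are not d-separated given {J}.

No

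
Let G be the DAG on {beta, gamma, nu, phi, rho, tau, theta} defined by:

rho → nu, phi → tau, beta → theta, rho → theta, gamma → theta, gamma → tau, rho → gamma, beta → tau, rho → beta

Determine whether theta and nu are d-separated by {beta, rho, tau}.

There are 5 undirected paths between theta and nu; checking each against the conditioning set {beta, rho, tau}:
Path 1: theta ← gamma ← rho → nu
  rho is a fork here and rho is conditioned on, so the path is blocked at rho.
Path 2: theta ← gamma → tau ← beta ← rho → nu
  beta is a chain here and beta is conditioned on, so the path is blocked at beta.
Path 3: theta ← rho → nu
  rho is a fork here and rho is conditioned on, so the path is blocked at rho.
Path 4: theta ← beta ← rho → nu
  beta is a chain here and beta is conditioned on, so the path is blocked at beta.
Path 5: theta ← beta → tau ← gamma ← rho → nu
  beta is a fork here and beta is conditioned on, so the path is blocked at beta.
All paths are blocked; theta ⊥ nu | {beta, rho, tau} holds.

Yes — theta and nu are d-separated given {beta, rho, tau}.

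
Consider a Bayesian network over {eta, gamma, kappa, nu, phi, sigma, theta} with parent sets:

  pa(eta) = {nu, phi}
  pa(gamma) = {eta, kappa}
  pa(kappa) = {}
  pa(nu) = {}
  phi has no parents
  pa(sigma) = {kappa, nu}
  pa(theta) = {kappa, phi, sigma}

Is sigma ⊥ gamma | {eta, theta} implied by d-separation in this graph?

There are 6 undirected paths between sigma and gamma; checking each against the conditioning set {eta, theta}:
Path 1: sigma → theta ← phi → eta → gamma
  eta is a chain here and eta is conditioned on, so the path is blocked at eta.
Path 2: sigma → theta ← kappa → gamma
  theta is a collider and theta is conditioned on, which opens it; kappa is a fork and kappa is not conditioned on — no node blocks this path, so it is active.
Path 3: sigma ← kappa → gamma
  kappa is a fork and kappa is not conditioned on — no node blocks this path, so it is active.
Path 4: sigma ← kappa → theta ← phi → eta → gamma
  eta is a chain here and eta is conditioned on, so the path is blocked at eta.
Path 5: sigma ← nu → eta → gamma
  eta is a chain here and eta is conditioned on, so the path is blocked at eta.
Path 6: sigma ← nu → eta ← phi → theta ← kappa → gamma
  nu is a fork and nu is not conditioned on; eta is a collider and eta is conditioned on, which opens it; phi is a fork and phi is not conditioned on; theta is a collider and theta is conditioned on, which opens it; kappa is a fork and kappa is not conditioned on — no node blocks this path, so it is active.
Because an active path exists, sigma and gamma are not d-separated.

No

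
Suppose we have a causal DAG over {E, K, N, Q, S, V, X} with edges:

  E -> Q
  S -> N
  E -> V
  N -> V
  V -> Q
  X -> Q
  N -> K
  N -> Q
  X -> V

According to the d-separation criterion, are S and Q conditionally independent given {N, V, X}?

Yes

Enumerating the 4 paths from S to Q and testing each for blocking by {N, V, X}:
  1. S → N → V ← X → Q — N:chain[blocks]; V:collider[open]; X:fork[blocks] ⇒ blocked
  2. S → N → V ← E → Q — N:chain[blocks]; V:collider[open]; E:fork[open] ⇒ blocked
  3. S → N → V → Q — N:chain[blocks]; V:chain[blocks] ⇒ blocked
  4. S → N → Q — N:chain[blocks] ⇒ blocked
Since every path is blocked, d-separation holds.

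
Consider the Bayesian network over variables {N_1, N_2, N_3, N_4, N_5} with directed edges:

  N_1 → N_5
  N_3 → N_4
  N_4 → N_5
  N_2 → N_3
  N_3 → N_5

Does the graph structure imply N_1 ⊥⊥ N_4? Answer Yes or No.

Yes — N_1 and N_4 are d-separated given ∅.

There are 2 undirected paths between N_1 and N_4; checking each against the conditioning set ∅:
Path 1: N_1 → N_5 ← N_3 → N_4
  N_5 is a collider here and neither N_5 nor any of its descendants is conditioned on, so the collider stays closed — the path is blocked at N_5.
Path 2: N_1 → N_5 ← N_4
  N_5 is a collider here and neither N_5 nor any of its descendants is conditioned on, so the collider stays closed — the path is blocked at N_5.
All paths are blocked; N_1 ⊥ N_4 | ∅ holds.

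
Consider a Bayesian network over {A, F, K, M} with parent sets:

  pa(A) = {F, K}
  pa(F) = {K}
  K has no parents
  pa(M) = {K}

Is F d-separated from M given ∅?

No

We examine all 2 paths between F and M:
Path 1: F → A ← K → M
  A is a collider here and neither A nor any of its descendants is conditioned on, so the collider stays closed — the path is blocked at A.
Path 2: F ← K → M
  K is a fork and K is not conditioned on — no node blocks this path, so it is active.
Since the path F ← K → M is active, F and M are not d-separated given ∅.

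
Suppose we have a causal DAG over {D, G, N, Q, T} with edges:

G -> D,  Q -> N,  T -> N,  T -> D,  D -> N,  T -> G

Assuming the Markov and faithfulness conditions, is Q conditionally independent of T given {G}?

3 paths connect Q and T; each must be blocked for d-separation to hold:
Path 1: Q → N ← T
  N is a collider here and neither N nor any of its descendants is conditioned on, so the collider stays closed — the path is blocked at N.
Path 2: Q → N ← D ← T
  N is a collider here and neither N nor any of its descendants is conditioned on, so the collider stays closed — the path is blocked at N.
Path 3: Q → N ← D ← G ← T
  N is a collider here and neither N nor any of its descendants is conditioned on, so the collider stays closed — the path is blocked at N.
Every path is blocked, so Q and T are d-separated given {G}.

Yes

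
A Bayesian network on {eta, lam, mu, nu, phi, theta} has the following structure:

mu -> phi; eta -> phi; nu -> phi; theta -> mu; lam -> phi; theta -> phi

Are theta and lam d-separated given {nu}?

Yes

There are 2 undirected paths between theta and lam; checking each against the conditioning set {nu}:
  1. theta → mu → phi ← lam — mu:chain[open]; phi:collider[blocks] ⇒ blocked
  2. theta → phi ← lam — phi:collider[blocks] ⇒ blocked
All paths are blocked; theta ⊥ lam | {nu} holds.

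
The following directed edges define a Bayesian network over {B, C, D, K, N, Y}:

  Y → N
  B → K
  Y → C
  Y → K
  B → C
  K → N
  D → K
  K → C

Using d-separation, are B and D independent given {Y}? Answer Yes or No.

There are 4 undirected paths between B and D; checking each against the conditioning set {Y}:
Path 1: B → C ← Y → N ← K ← D
  C is a collider here and neither C nor any of its descendants is conditioned on, so the collider stays closed — the path is blocked at C.
Path 2: B → C ← Y → K ← D
  C is a collider here and neither C nor any of its descendants is conditioned on, so the collider stays closed — the path is blocked at C.
Path 3: B → C ← K ← D
  C is a collider here and neither C nor any of its descendants is conditioned on, so the collider stays closed — the path is blocked at C.
Path 4: B → K ← D
  K is a collider here and neither K nor any of its descendants is conditioned on, so the collider stays closed — the path is blocked at K.
Since every path is blocked, d-separation holds.

Yes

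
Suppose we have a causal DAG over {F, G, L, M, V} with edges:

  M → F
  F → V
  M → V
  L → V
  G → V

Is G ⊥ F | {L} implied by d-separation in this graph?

2 paths connect G and F; each must be blocked for d-separation to hold:
Path 1: G → V ← F
  V is a collider here and neither V nor any of its descendants is conditioned on, so the collider stays closed — the path is blocked at V.
Path 2: G → V ← M → F
  V is a collider here and neither V nor any of its descendants is conditioned on, so the collider stays closed — the path is blocked at V.
Since every path is blocked, d-separation holds.

Yes — G and F are d-separated given {L}.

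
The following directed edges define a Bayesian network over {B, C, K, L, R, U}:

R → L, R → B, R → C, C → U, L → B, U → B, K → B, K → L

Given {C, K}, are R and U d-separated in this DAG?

Yes

There are 4 undirected paths between R and U; checking each against the conditioning set {C, K}:
Path 1: R → C → U
  C is a chain here and C is conditioned on, so the path is blocked at C.
Path 2: R → L → B ← U
  B is a collider here and neither B nor any of its descendants is conditioned on, so the collider stays closed — the path is blocked at B.
Path 3: R → L ← K → B ← U
  L is a collider here and neither L nor any of its descendants is conditioned on, so the collider stays closed — the path is blocked at L.
Path 4: R → B ← U
  B is a collider here and neither B nor any of its descendants is conditioned on, so the collider stays closed — the path is blocked at B.
Every path is blocked, so R and U are d-separated given {C, K}.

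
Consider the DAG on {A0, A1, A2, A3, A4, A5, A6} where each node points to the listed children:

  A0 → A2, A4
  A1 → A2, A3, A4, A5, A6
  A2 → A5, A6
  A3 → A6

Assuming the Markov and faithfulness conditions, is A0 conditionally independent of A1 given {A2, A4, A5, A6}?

No

We examine all 5 paths between A0 and A1:
  1. A0 → A2 → A6 ← A1 — A2:chain[blocks]; A6:collider[open] ⇒ blocked
  2. A0 → A2 → A6 ← A3 ← A1 — A2:chain[blocks]; A6:collider[open]; A3:chain[open] ⇒ blocked
  3. A0 → A2 → A5 ← A1 — A2:chain[blocks]; A5:collider[open] ⇒ blocked
  4. A0 → A2 ← A1 — A2:collider[open] ⇒ active
  5. A0 → A4 ← A1 — A4:collider[open] ⇒ active
At least one path is unblocked, so d-separation fails.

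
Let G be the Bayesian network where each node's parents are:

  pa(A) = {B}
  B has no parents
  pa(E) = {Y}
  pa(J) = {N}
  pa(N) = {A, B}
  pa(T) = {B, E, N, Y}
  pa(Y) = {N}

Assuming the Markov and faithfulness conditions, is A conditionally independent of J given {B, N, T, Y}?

Yes

Enumerating the 5 paths from A to J and testing each for blocking by {B, N, T, Y}:
Path 1: A ← B → T ← Y ← N → J
  B is a fork here and B is conditioned on, so the path is blocked at B.
Path 2: A ← B → T ← E ← Y ← N → J
  B is a fork here and B is conditioned on, so the path is blocked at B.
Path 3: A ← B → T ← N → J
  B is a fork here and B is conditioned on, so the path is blocked at B.
Path 4: A ← B → N → J
  B is a fork here and B is conditioned on, so the path is blocked at B.
Path 5: A → N → J
  N is a chain here and N is conditioned on, so the path is blocked at N.
All paths are blocked; A ⊥ J | {B, N, T, Y} holds.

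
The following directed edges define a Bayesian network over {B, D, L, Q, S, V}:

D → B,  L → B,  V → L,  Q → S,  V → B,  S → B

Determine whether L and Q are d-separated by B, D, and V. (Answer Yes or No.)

2 paths connect L and Q; each must be blocked for d-separation to hold:
Path 1: L ← V → B ← S ← Q
  V is a fork here and V is conditioned on, so the path is blocked at V.
Path 2: L → B ← S ← Q
  B is a collider and B is conditioned on, which opens it; S is a chain and S is not conditioned on — no node blocks this path, so it is active.
Since the path L → B ← S ← Q is active, L and Q are not d-separated given {B, D, V}.

No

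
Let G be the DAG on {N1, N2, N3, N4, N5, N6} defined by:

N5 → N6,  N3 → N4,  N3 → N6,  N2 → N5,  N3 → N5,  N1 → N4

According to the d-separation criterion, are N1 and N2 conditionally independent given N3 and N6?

There are 2 undirected paths between N1 and N2; checking each against the conditioning set {N3, N6}:
Path 1: N1 → N4 ← N3 → N5 ← N2
  N4 is a collider here and neither N4 nor any of its descendants is conditioned on, so the collider stays closed — the path is blocked at N4.
Path 2: N1 → N4 ← N3 → N6 ← N5 ← N2
  N4 is a collider here and neither N4 nor any of its descendants is conditioned on, so the collider stays closed — the path is blocked at N4.
Every path is blocked, so N1 and N2 are d-separated given {N3, N6}.

Yes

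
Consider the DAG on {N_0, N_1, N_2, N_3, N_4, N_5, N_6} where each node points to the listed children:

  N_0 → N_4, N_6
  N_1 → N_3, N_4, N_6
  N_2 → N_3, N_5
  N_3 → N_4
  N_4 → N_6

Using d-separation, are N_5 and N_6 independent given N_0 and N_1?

No — N_5 and N_6 are not d-separated given {N_0, N_1}.

6 paths connect N_5 and N_6; each must be blocked for d-separation to hold:
Path 1: N_5 ← N_2 → N_3 → N_4 → N_6
  N_2 is a fork and N_2 is not conditioned on; N_3 is a chain and N_3 is not conditioned on; N_4 is a chain and N_4 is not conditioned on — no node blocks this path, so it is active.
Path 2: N_5 ← N_2 → N_3 → N_4 ← N_0 → N_6
  N_4 is a collider here and neither N_4 nor any of its descendants is conditioned on, so the collider stays closed — the path is blocked at N_4.
Path 3: N_5 ← N_2 → N_3 → N_4 ← N_1 → N_6
  N_4 is a collider here and neither N_4 nor any of its descendants is conditioned on, so the collider stays closed — the path is blocked at N_4.
Path 4: N_5 ← N_2 → N_3 ← N_1 → N_6
  N_3 is a collider here and neither N_3 nor any of its descendants is conditioned on, so the collider stays closed — the path is blocked at N_3.
Path 5: N_5 ← N_2 → N_3 ← N_1 → N_4 → N_6
  N_3 is a collider here and neither N_3 nor any of its descendants is conditioned on, so the collider stays closed — the path is blocked at N_3.
Path 6: N_5 ← N_2 → N_3 ← N_1 → N_4 ← N_0 → N_6
  N_3 is a collider here and neither N_3 nor any of its descendants is conditioned on, so the collider stays closed — the path is blocked at N_3.
At least one path is unblocked, so d-separation fails.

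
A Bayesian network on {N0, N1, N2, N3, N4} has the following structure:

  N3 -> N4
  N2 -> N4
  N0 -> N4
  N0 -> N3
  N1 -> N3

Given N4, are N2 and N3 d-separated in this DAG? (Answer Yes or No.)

No

Enumerating the 2 paths from N2 to N3 and testing each for blocking by {N4}:
Path 1: N2 → N4 ← N0 → N3
  N4 is a collider and N4 is conditioned on, which opens it; N0 is a fork and N0 is not conditioned on — no node blocks this path, so it is active.
Path 2: N2 → N4 ← N3
  N4 is a collider and N4 is conditioned on, which opens it — no node blocks this path, so it is active.
At least one path is unblocked, so d-separation fails.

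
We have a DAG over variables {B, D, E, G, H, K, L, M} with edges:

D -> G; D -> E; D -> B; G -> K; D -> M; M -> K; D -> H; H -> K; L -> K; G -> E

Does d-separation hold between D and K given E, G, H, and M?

Yes

Enumerating the 4 paths from D to K and testing each for blocking by {E, G, H, M}:
Path 1: D → M → K
  M is a chain here and M is conditioned on, so the path is blocked at M.
Path 2: D → E ← G → K
  G is a fork here and G is conditioned on, so the path is blocked at G.
Path 3: D → G → K
  G is a chain here and G is conditioned on, so the path is blocked at G.
Path 4: D → H → K
  H is a chain here and H is conditioned on, so the path is blocked at H.
Every path is blocked, so D and K are d-separated given {E, G, H, M}.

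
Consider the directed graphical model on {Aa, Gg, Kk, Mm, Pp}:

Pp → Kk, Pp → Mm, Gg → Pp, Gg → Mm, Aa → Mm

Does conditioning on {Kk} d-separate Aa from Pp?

Yes — Aa and Pp are d-separated given {Kk}.

There are 2 undirected paths between Aa and Pp; checking each against the conditioning set {Kk}:
  1. Aa → Mm ← Pp — Mm:collider[blocks] ⇒ blocked
  2. Aa → Mm ← Gg → Pp — Mm:collider[blocks]; Gg:fork[open] ⇒ blocked
Every path is blocked, so Aa and Pp are d-separated given {Kk}.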